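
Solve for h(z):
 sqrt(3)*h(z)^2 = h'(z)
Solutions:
 h(z) = -1/(C1 + sqrt(3)*z)


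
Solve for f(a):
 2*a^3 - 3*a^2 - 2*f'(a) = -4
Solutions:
 f(a) = C1 + a^4/4 - a^3/2 + 2*a


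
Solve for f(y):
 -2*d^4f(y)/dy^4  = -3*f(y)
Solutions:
 f(y) = C1*exp(-2^(3/4)*3^(1/4)*y/2) + C2*exp(2^(3/4)*3^(1/4)*y/2) + C3*sin(2^(3/4)*3^(1/4)*y/2) + C4*cos(2^(3/4)*3^(1/4)*y/2)


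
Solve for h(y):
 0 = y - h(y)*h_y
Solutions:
 h(y) = -sqrt(C1 + y^2)
 h(y) = sqrt(C1 + y^2)


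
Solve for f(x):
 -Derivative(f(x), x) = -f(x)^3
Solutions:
 f(x) = -sqrt(2)*sqrt(-1/(C1 + x))/2
 f(x) = sqrt(2)*sqrt(-1/(C1 + x))/2


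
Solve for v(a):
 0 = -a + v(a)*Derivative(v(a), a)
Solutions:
 v(a) = -sqrt(C1 + a^2)
 v(a) = sqrt(C1 + a^2)


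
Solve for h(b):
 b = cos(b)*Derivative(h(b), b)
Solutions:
 h(b) = C1 + Integral(b/cos(b), b)


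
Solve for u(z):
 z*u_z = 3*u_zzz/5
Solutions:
 u(z) = C1 + Integral(C2*airyai(3^(2/3)*5^(1/3)*z/3) + C3*airybi(3^(2/3)*5^(1/3)*z/3), z)


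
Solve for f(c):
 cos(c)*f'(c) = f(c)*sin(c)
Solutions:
 f(c) = C1/cos(c)


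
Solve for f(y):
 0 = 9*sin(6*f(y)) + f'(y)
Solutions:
 f(y) = -acos((-C1 - exp(108*y))/(C1 - exp(108*y)))/6 + pi/3
 f(y) = acos((-C1 - exp(108*y))/(C1 - exp(108*y)))/6


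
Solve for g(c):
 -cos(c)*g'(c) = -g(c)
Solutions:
 g(c) = C1*sqrt(sin(c) + 1)/sqrt(sin(c) - 1)


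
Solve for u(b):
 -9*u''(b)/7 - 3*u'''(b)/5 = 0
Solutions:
 u(b) = C1 + C2*b + C3*exp(-15*b/7)


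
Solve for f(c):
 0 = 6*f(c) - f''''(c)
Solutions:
 f(c) = C1*exp(-6^(1/4)*c) + C2*exp(6^(1/4)*c) + C3*sin(6^(1/4)*c) + C4*cos(6^(1/4)*c)


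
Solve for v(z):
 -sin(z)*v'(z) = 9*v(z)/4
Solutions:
 v(z) = C1*(cos(z) + 1)^(9/8)/(cos(z) - 1)^(9/8)


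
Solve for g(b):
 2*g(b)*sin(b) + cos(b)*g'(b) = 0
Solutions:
 g(b) = C1*cos(b)^2


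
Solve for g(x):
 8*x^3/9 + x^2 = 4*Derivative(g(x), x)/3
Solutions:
 g(x) = C1 + x^4/6 + x^3/4


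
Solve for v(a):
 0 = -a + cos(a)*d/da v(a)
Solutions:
 v(a) = C1 + Integral(a/cos(a), a)


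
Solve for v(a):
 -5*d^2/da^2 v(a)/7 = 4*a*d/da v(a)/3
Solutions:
 v(a) = C1 + C2*erf(sqrt(210)*a/15)


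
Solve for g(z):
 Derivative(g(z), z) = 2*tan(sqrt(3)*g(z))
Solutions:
 g(z) = sqrt(3)*(pi - asin(C1*exp(2*sqrt(3)*z)))/3
 g(z) = sqrt(3)*asin(C1*exp(2*sqrt(3)*z))/3


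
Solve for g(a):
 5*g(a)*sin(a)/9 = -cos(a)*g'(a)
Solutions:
 g(a) = C1*cos(a)^(5/9)


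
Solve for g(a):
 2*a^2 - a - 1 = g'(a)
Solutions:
 g(a) = C1 + 2*a^3/3 - a^2/2 - a


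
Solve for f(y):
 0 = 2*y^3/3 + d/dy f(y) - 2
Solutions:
 f(y) = C1 - y^4/6 + 2*y


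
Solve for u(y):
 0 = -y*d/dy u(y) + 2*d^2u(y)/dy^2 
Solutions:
 u(y) = C1 + C2*erfi(y/2)


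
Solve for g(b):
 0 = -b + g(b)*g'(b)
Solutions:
 g(b) = -sqrt(C1 + b^2)
 g(b) = sqrt(C1 + b^2)


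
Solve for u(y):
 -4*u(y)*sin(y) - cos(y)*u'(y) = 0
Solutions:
 u(y) = C1*cos(y)^4


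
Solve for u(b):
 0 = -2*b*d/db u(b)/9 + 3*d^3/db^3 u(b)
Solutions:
 u(b) = C1 + Integral(C2*airyai(2^(1/3)*b/3) + C3*airybi(2^(1/3)*b/3), b)


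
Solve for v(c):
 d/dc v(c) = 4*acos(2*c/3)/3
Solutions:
 v(c) = C1 + 4*c*acos(2*c/3)/3 - 2*sqrt(9 - 4*c^2)/3


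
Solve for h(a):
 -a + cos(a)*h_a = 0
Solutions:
 h(a) = C1 + Integral(a/cos(a), a)


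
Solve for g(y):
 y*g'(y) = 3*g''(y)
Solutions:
 g(y) = C1 + C2*erfi(sqrt(6)*y/6)


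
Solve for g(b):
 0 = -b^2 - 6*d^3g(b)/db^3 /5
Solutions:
 g(b) = C1 + C2*b + C3*b^2 - b^5/72


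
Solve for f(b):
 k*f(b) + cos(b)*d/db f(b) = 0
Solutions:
 f(b) = C1*exp(k*(log(sin(b) - 1) - log(sin(b) + 1))/2)


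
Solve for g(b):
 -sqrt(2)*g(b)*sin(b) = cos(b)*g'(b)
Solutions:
 g(b) = C1*cos(b)^(sqrt(2))


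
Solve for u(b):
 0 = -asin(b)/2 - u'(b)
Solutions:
 u(b) = C1 - b*asin(b)/2 - sqrt(1 - b^2)/2


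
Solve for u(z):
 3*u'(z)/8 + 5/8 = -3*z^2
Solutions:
 u(z) = C1 - 8*z^3/3 - 5*z/3


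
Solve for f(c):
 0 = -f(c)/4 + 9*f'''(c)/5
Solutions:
 f(c) = C3*exp(30^(1/3)*c/6) + (C1*sin(10^(1/3)*3^(5/6)*c/12) + C2*cos(10^(1/3)*3^(5/6)*c/12))*exp(-30^(1/3)*c/12)


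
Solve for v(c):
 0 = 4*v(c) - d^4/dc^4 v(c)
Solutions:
 v(c) = C1*exp(-sqrt(2)*c) + C2*exp(sqrt(2)*c) + C3*sin(sqrt(2)*c) + C4*cos(sqrt(2)*c)


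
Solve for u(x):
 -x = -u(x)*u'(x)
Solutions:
 u(x) = -sqrt(C1 + x^2)
 u(x) = sqrt(C1 + x^2)


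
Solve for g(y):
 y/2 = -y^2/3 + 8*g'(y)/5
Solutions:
 g(y) = C1 + 5*y^3/72 + 5*y^2/32


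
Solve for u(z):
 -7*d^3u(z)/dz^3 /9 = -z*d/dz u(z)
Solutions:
 u(z) = C1 + Integral(C2*airyai(21^(2/3)*z/7) + C3*airybi(21^(2/3)*z/7), z)


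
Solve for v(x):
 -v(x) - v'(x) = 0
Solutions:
 v(x) = C1*exp(-x)


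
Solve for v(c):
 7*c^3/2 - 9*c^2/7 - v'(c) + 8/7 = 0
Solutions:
 v(c) = C1 + 7*c^4/8 - 3*c^3/7 + 8*c/7


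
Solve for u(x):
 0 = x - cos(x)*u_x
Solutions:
 u(x) = C1 + Integral(x/cos(x), x)


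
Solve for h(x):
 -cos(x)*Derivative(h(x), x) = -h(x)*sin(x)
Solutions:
 h(x) = C1/cos(x)


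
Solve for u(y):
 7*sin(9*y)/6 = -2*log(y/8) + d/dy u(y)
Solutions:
 u(y) = C1 + 2*y*log(y) - 6*y*log(2) - 2*y - 7*cos(9*y)/54


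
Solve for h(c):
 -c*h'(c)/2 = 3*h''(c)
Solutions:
 h(c) = C1 + C2*erf(sqrt(3)*c/6)


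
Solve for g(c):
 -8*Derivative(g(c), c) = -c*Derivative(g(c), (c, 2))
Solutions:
 g(c) = C1 + C2*c^9


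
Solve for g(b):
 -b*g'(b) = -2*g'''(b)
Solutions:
 g(b) = C1 + Integral(C2*airyai(2^(2/3)*b/2) + C3*airybi(2^(2/3)*b/2), b)


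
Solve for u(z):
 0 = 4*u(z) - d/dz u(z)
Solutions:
 u(z) = C1*exp(4*z)


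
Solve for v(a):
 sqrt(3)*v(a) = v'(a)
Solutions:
 v(a) = C1*exp(sqrt(3)*a)


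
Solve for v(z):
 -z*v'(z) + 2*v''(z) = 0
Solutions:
 v(z) = C1 + C2*erfi(z/2)


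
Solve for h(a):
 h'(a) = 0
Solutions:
 h(a) = C1


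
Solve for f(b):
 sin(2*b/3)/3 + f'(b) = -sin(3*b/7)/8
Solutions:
 f(b) = C1 + 7*cos(3*b/7)/24 + cos(2*b/3)/2


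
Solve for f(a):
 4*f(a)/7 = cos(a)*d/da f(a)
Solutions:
 f(a) = C1*(sin(a) + 1)^(2/7)/(sin(a) - 1)^(2/7)


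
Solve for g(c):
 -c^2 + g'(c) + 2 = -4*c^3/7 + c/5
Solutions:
 g(c) = C1 - c^4/7 + c^3/3 + c^2/10 - 2*c


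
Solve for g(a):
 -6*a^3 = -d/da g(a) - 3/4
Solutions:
 g(a) = C1 + 3*a^4/2 - 3*a/4


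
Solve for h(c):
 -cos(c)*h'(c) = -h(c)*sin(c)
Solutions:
 h(c) = C1/cos(c)


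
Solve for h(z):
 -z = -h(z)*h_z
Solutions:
 h(z) = -sqrt(C1 + z^2)
 h(z) = sqrt(C1 + z^2)


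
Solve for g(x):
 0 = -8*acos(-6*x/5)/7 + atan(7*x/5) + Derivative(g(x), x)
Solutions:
 g(x) = C1 + 8*x*acos(-6*x/5)/7 - x*atan(7*x/5) + 4*sqrt(25 - 36*x^2)/21 + 5*log(49*x^2 + 25)/14


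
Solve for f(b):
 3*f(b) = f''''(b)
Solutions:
 f(b) = C1*exp(-3^(1/4)*b) + C2*exp(3^(1/4)*b) + C3*sin(3^(1/4)*b) + C4*cos(3^(1/4)*b)


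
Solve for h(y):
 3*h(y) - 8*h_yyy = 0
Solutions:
 h(y) = C3*exp(3^(1/3)*y/2) + (C1*sin(3^(5/6)*y/4) + C2*cos(3^(5/6)*y/4))*exp(-3^(1/3)*y/4)


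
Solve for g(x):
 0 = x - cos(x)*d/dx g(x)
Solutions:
 g(x) = C1 + Integral(x/cos(x), x)


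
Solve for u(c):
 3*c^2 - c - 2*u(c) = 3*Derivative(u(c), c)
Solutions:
 u(c) = C1*exp(-2*c/3) + 3*c^2/2 - 5*c + 15/2


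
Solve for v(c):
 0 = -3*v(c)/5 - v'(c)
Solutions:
 v(c) = C1*exp(-3*c/5)


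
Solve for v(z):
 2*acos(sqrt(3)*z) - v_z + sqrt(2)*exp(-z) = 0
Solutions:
 v(z) = C1 + 2*z*acos(sqrt(3)*z) - 2*sqrt(3)*sqrt(1 - 3*z^2)/3 - sqrt(2)*exp(-z)


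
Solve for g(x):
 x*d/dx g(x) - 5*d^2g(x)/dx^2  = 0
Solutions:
 g(x) = C1 + C2*erfi(sqrt(10)*x/10)


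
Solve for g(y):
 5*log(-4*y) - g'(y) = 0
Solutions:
 g(y) = C1 + 5*y*log(-y) + 5*y*(-1 + 2*log(2))


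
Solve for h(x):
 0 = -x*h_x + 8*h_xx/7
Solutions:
 h(x) = C1 + C2*erfi(sqrt(7)*x/4)


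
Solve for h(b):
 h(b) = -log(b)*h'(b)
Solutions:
 h(b) = C1*exp(-li(b))


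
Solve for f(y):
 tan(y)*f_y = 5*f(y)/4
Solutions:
 f(y) = C1*sin(y)^(5/4)


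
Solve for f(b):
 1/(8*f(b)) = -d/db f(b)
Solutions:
 f(b) = -sqrt(C1 - b)/2
 f(b) = sqrt(C1 - b)/2


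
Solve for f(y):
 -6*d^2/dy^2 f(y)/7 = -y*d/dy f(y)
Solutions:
 f(y) = C1 + C2*erfi(sqrt(21)*y/6)


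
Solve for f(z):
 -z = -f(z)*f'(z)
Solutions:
 f(z) = -sqrt(C1 + z^2)
 f(z) = sqrt(C1 + z^2)


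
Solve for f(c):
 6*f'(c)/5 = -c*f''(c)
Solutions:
 f(c) = C1 + C2/c^(1/5)


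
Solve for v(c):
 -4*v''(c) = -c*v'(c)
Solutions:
 v(c) = C1 + C2*erfi(sqrt(2)*c/4)


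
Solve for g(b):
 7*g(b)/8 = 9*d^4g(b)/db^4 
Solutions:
 g(b) = C1*exp(-14^(1/4)*sqrt(3)*b/6) + C2*exp(14^(1/4)*sqrt(3)*b/6) + C3*sin(14^(1/4)*sqrt(3)*b/6) + C4*cos(14^(1/4)*sqrt(3)*b/6)


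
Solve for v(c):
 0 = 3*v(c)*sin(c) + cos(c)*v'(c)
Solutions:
 v(c) = C1*cos(c)^3


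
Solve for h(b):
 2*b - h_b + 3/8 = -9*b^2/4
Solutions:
 h(b) = C1 + 3*b^3/4 + b^2 + 3*b/8


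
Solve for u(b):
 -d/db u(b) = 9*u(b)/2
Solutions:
 u(b) = C1*exp(-9*b/2)


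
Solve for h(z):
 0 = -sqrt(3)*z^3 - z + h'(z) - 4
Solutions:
 h(z) = C1 + sqrt(3)*z^4/4 + z^2/2 + 4*z


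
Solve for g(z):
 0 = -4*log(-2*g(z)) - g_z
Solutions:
 Integral(1/(log(-_y) + log(2)), (_y, g(z)))/4 = C1 - z


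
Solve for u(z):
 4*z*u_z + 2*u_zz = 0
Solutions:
 u(z) = C1 + C2*erf(z)


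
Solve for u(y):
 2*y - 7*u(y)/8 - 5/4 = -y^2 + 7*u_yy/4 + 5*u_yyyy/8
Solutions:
 u(y) = C1*sin(sqrt(5)*y*sqrt(7 - sqrt(14))/5) + C2*sin(sqrt(5)*y*sqrt(sqrt(14) + 7)/5) + C3*cos(sqrt(5)*y*sqrt(7 - sqrt(14))/5) + C4*cos(sqrt(5)*y*sqrt(sqrt(14) + 7)/5) + 8*y^2/7 + 16*y/7 - 6


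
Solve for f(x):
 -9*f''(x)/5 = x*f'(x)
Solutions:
 f(x) = C1 + C2*erf(sqrt(10)*x/6)


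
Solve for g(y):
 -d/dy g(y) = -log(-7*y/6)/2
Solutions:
 g(y) = C1 + y*log(-y)/2 + y*(-log(6) - 1 + log(7))/2


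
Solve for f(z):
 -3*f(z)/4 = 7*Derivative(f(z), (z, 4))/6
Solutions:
 f(z) = (C1*sin(2^(1/4)*sqrt(3)*7^(3/4)*z/14) + C2*cos(2^(1/4)*sqrt(3)*7^(3/4)*z/14))*exp(-2^(1/4)*sqrt(3)*7^(3/4)*z/14) + (C3*sin(2^(1/4)*sqrt(3)*7^(3/4)*z/14) + C4*cos(2^(1/4)*sqrt(3)*7^(3/4)*z/14))*exp(2^(1/4)*sqrt(3)*7^(3/4)*z/14)


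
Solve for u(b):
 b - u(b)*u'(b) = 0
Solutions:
 u(b) = -sqrt(C1 + b^2)
 u(b) = sqrt(C1 + b^2)


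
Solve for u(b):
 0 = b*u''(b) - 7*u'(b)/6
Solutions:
 u(b) = C1 + C2*b^(13/6)


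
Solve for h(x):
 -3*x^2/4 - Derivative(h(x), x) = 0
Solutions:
 h(x) = C1 - x^3/4


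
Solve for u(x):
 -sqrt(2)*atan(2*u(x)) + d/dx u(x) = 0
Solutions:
 Integral(1/atan(2*_y), (_y, u(x))) = C1 + sqrt(2)*x


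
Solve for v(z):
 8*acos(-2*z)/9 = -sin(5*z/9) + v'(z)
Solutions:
 v(z) = C1 + 8*z*acos(-2*z)/9 + 4*sqrt(1 - 4*z^2)/9 - 9*cos(5*z/9)/5


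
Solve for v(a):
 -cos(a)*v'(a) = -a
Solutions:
 v(a) = C1 + Integral(a/cos(a), a)


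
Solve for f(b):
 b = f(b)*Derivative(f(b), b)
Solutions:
 f(b) = -sqrt(C1 + b^2)
 f(b) = sqrt(C1 + b^2)


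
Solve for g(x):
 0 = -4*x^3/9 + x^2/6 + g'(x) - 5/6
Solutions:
 g(x) = C1 + x^4/9 - x^3/18 + 5*x/6


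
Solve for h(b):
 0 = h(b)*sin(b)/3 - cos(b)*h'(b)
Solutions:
 h(b) = C1/cos(b)^(1/3)


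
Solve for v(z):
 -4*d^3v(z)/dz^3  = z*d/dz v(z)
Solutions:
 v(z) = C1 + Integral(C2*airyai(-2^(1/3)*z/2) + C3*airybi(-2^(1/3)*z/2), z)


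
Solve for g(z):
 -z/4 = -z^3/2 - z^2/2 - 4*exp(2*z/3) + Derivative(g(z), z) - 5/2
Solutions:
 g(z) = C1 + z^4/8 + z^3/6 - z^2/8 + 5*z/2 + 6*exp(2*z/3)


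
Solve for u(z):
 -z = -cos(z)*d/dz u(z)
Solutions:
 u(z) = C1 + Integral(z/cos(z), z)


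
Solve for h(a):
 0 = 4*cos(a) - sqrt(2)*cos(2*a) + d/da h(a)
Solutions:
 h(a) = C1 - 4*sin(a) + sqrt(2)*sin(2*a)/2


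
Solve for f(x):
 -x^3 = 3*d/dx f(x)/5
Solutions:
 f(x) = C1 - 5*x^4/12


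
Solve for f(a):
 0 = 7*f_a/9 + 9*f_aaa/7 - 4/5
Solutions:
 f(a) = C1 + C2*sin(7*a/9) + C3*cos(7*a/9) + 36*a/35


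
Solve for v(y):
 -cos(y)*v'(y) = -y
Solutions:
 v(y) = C1 + Integral(y/cos(y), y)


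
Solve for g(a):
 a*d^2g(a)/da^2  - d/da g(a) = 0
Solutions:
 g(a) = C1 + C2*a^2


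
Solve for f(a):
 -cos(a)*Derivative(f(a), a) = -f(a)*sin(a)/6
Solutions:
 f(a) = C1/cos(a)^(1/6)


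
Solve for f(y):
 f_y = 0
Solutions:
 f(y) = C1


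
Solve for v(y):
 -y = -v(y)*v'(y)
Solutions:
 v(y) = -sqrt(C1 + y^2)
 v(y) = sqrt(C1 + y^2)


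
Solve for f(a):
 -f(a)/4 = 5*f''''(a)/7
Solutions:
 f(a) = (C1*sin(5^(3/4)*7^(1/4)*a/10) + C2*cos(5^(3/4)*7^(1/4)*a/10))*exp(-5^(3/4)*7^(1/4)*a/10) + (C3*sin(5^(3/4)*7^(1/4)*a/10) + C4*cos(5^(3/4)*7^(1/4)*a/10))*exp(5^(3/4)*7^(1/4)*a/10)


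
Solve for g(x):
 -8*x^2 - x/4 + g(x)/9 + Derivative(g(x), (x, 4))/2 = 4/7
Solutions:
 g(x) = 72*x^2 + 9*x/4 + (C1*sin(2^(3/4)*sqrt(3)*x/6) + C2*cos(2^(3/4)*sqrt(3)*x/6))*exp(-2^(3/4)*sqrt(3)*x/6) + (C3*sin(2^(3/4)*sqrt(3)*x/6) + C4*cos(2^(3/4)*sqrt(3)*x/6))*exp(2^(3/4)*sqrt(3)*x/6) + 36/7


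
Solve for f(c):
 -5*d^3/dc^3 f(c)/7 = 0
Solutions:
 f(c) = C1 + C2*c + C3*c^2


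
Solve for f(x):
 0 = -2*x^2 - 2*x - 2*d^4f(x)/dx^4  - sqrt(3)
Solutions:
 f(x) = C1 + C2*x + C3*x^2 + C4*x^3 - x^6/360 - x^5/120 - sqrt(3)*x^4/48


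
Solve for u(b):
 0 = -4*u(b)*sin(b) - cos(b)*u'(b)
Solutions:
 u(b) = C1*cos(b)^4


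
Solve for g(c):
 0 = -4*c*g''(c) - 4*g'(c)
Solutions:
 g(c) = C1 + C2*log(c)


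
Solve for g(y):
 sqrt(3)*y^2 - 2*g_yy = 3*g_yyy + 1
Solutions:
 g(y) = C1 + C2*y + C3*exp(-2*y/3) + sqrt(3)*y^4/24 - sqrt(3)*y^3/4 + y^2*(-2 + 9*sqrt(3))/8


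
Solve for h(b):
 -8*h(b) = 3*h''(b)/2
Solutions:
 h(b) = C1*sin(4*sqrt(3)*b/3) + C2*cos(4*sqrt(3)*b/3)


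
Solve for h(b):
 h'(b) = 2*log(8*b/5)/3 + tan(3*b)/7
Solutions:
 h(b) = C1 + 2*b*log(b)/3 - 2*b*log(5)/3 - 2*b/3 + 2*b*log(2) - log(cos(3*b))/21


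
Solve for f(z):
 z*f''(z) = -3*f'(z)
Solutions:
 f(z) = C1 + C2/z^2


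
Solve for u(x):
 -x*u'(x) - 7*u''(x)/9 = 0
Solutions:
 u(x) = C1 + C2*erf(3*sqrt(14)*x/14)


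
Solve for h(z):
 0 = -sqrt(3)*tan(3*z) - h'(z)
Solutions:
 h(z) = C1 + sqrt(3)*log(cos(3*z))/3


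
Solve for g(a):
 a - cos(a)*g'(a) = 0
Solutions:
 g(a) = C1 + Integral(a/cos(a), a)


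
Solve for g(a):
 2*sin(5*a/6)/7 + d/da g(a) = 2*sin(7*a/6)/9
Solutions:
 g(a) = C1 + 12*cos(5*a/6)/35 - 4*cos(7*a/6)/21


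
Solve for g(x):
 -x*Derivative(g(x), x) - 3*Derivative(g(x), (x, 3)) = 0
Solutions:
 g(x) = C1 + Integral(C2*airyai(-3^(2/3)*x/3) + C3*airybi(-3^(2/3)*x/3), x)


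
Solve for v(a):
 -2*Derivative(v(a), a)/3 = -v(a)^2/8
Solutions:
 v(a) = -16/(C1 + 3*a)


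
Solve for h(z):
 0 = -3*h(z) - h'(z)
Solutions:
 h(z) = C1*exp(-3*z)


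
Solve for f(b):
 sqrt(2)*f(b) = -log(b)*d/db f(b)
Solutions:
 f(b) = C1*exp(-sqrt(2)*li(b))


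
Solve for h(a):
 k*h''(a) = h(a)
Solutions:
 h(a) = C1*exp(-a*sqrt(1/k)) + C2*exp(a*sqrt(1/k))


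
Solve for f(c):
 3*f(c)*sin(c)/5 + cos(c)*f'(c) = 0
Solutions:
 f(c) = C1*cos(c)^(3/5)


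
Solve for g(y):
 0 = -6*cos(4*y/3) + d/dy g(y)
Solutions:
 g(y) = C1 + 9*sin(4*y/3)/2


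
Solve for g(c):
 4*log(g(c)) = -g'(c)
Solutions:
 li(g(c)) = C1 - 4*c


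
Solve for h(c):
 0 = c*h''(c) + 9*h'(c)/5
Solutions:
 h(c) = C1 + C2/c^(4/5)


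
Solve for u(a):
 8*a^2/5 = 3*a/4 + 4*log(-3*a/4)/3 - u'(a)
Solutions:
 u(a) = C1 - 8*a^3/15 + 3*a^2/8 + 4*a*log(-a)/3 + 4*a*(-2*log(2) - 1 + log(3))/3


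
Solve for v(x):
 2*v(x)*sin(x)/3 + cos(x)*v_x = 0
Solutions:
 v(x) = C1*cos(x)^(2/3)


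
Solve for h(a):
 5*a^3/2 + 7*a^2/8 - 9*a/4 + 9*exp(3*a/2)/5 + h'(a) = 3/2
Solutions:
 h(a) = C1 - 5*a^4/8 - 7*a^3/24 + 9*a^2/8 + 3*a/2 - 6*exp(3*a/2)/5


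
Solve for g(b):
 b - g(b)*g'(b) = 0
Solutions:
 g(b) = -sqrt(C1 + b^2)
 g(b) = sqrt(C1 + b^2)


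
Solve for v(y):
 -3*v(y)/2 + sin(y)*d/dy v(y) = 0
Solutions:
 v(y) = C1*(cos(y) - 1)^(3/4)/(cos(y) + 1)^(3/4)


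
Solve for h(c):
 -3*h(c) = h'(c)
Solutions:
 h(c) = C1*exp(-3*c)


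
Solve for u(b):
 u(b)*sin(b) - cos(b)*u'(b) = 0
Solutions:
 u(b) = C1/cos(b)


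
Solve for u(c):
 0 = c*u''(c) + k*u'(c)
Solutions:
 u(c) = C1 + c^(1 - re(k))*(C2*sin(log(c)*Abs(im(k))) + C3*cos(log(c)*im(k)))


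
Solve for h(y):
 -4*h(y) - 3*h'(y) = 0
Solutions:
 h(y) = C1*exp(-4*y/3)


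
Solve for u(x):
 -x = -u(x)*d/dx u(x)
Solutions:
 u(x) = -sqrt(C1 + x^2)
 u(x) = sqrt(C1 + x^2)


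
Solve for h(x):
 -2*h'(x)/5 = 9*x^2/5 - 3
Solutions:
 h(x) = C1 - 3*x^3/2 + 15*x/2


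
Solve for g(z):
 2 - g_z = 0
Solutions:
 g(z) = C1 + 2*z


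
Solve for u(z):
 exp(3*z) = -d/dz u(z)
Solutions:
 u(z) = C1 - exp(3*z)/3


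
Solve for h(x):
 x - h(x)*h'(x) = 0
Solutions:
 h(x) = -sqrt(C1 + x^2)
 h(x) = sqrt(C1 + x^2)


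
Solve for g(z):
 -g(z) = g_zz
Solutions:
 g(z) = C1*sin(z) + C2*cos(z)


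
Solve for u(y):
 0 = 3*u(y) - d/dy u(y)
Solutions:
 u(y) = C1*exp(3*y)


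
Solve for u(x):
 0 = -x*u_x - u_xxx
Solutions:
 u(x) = C1 + Integral(C2*airyai(-x) + C3*airybi(-x), x)


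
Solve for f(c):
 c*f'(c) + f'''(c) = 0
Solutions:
 f(c) = C1 + Integral(C2*airyai(-c) + C3*airybi(-c), c)


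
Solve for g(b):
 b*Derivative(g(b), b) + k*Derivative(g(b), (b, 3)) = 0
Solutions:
 g(b) = C1 + Integral(C2*airyai(b*(-1/k)^(1/3)) + C3*airybi(b*(-1/k)^(1/3)), b)


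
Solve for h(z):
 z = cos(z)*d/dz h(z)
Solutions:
 h(z) = C1 + Integral(z/cos(z), z)


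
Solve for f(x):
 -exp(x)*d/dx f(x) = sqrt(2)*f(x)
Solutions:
 f(x) = C1*exp(sqrt(2)*exp(-x))


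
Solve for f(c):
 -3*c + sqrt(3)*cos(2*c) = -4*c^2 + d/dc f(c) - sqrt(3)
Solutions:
 f(c) = C1 + 4*c^3/3 - 3*c^2/2 + sqrt(3)*(c + sin(c)*cos(c))


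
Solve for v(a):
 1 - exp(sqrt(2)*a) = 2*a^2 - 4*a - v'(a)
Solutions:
 v(a) = C1 + 2*a^3/3 - 2*a^2 - a + sqrt(2)*exp(sqrt(2)*a)/2


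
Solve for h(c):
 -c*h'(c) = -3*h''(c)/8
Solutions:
 h(c) = C1 + C2*erfi(2*sqrt(3)*c/3)


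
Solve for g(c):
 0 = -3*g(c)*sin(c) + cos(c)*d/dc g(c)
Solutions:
 g(c) = C1/cos(c)^3


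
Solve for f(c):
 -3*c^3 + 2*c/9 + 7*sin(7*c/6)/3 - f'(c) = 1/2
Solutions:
 f(c) = C1 - 3*c^4/4 + c^2/9 - c/2 - 2*cos(7*c/6)


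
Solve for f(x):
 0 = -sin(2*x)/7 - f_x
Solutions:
 f(x) = C1 + cos(2*x)/14


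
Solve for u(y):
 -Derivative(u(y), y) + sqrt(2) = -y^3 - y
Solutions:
 u(y) = C1 + y^4/4 + y^2/2 + sqrt(2)*y


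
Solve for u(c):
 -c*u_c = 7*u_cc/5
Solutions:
 u(c) = C1 + C2*erf(sqrt(70)*c/14)


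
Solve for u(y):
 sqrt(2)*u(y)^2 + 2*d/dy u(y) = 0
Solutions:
 u(y) = 2/(C1 + sqrt(2)*y)


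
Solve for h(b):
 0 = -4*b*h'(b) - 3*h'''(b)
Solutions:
 h(b) = C1 + Integral(C2*airyai(-6^(2/3)*b/3) + C3*airybi(-6^(2/3)*b/3), b)


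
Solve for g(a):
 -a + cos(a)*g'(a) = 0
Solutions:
 g(a) = C1 + Integral(a/cos(a), a)


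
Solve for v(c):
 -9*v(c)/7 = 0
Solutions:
 v(c) = 0


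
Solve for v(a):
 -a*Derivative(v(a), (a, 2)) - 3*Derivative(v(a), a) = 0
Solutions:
 v(a) = C1 + C2/a^2


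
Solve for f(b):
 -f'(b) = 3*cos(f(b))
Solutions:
 f(b) = pi - asin((C1 + exp(6*b))/(C1 - exp(6*b)))
 f(b) = asin((C1 + exp(6*b))/(C1 - exp(6*b)))


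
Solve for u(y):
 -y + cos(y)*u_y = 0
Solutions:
 u(y) = C1 + Integral(y/cos(y), y)


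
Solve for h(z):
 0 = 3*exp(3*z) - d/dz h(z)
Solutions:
 h(z) = C1 + exp(3*z)


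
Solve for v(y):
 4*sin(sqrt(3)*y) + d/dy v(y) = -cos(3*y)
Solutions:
 v(y) = C1 - sin(3*y)/3 + 4*sqrt(3)*cos(sqrt(3)*y)/3


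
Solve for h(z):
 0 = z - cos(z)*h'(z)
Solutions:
 h(z) = C1 + Integral(z/cos(z), z)


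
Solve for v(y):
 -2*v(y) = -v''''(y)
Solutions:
 v(y) = C1*exp(-2^(1/4)*y) + C2*exp(2^(1/4)*y) + C3*sin(2^(1/4)*y) + C4*cos(2^(1/4)*y)


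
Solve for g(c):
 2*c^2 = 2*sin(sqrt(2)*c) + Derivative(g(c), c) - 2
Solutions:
 g(c) = C1 + 2*c^3/3 + 2*c + sqrt(2)*cos(sqrt(2)*c)


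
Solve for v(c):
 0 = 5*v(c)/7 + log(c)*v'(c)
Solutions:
 v(c) = C1*exp(-5*li(c)/7)


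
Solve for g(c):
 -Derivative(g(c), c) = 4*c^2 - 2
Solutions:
 g(c) = C1 - 4*c^3/3 + 2*c


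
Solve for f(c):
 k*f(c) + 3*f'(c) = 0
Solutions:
 f(c) = C1*exp(-c*k/3)


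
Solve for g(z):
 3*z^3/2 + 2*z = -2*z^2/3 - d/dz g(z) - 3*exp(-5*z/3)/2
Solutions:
 g(z) = C1 - 3*z^4/8 - 2*z^3/9 - z^2 + 9*exp(-5*z/3)/10


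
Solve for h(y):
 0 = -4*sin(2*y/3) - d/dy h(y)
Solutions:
 h(y) = C1 + 6*cos(2*y/3)


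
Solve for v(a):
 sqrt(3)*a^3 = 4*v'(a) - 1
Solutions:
 v(a) = C1 + sqrt(3)*a^4/16 + a/4


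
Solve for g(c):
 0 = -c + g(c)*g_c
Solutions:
 g(c) = -sqrt(C1 + c^2)
 g(c) = sqrt(C1 + c^2)


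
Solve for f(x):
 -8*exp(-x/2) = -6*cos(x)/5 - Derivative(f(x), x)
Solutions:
 f(x) = C1 - 6*sin(x)/5 - 16*exp(-x/2)


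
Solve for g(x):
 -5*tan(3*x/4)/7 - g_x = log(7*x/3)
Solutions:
 g(x) = C1 - x*log(x) - x*log(7) + x + x*log(3) + 20*log(cos(3*x/4))/21


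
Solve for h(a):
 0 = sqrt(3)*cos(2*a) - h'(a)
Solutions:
 h(a) = C1 + sqrt(3)*sin(2*a)/2


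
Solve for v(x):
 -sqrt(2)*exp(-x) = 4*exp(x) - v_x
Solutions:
 v(x) = C1 + 4*exp(x) - sqrt(2)*exp(-x)


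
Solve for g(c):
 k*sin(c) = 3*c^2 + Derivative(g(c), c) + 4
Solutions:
 g(c) = C1 - c^3 - 4*c - k*cos(c)


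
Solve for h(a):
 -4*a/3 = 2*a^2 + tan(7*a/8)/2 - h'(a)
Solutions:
 h(a) = C1 + 2*a^3/3 + 2*a^2/3 - 4*log(cos(7*a/8))/7


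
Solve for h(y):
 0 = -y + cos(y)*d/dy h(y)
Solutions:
 h(y) = C1 + Integral(y/cos(y), y)


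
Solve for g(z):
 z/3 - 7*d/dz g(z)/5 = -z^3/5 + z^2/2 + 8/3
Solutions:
 g(z) = C1 + z^4/28 - 5*z^3/42 + 5*z^2/42 - 40*z/21


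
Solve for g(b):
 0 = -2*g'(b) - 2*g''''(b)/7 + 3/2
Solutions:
 g(b) = C1 + C4*exp(-7^(1/3)*b) + 3*b/4 + (C2*sin(sqrt(3)*7^(1/3)*b/2) + C3*cos(sqrt(3)*7^(1/3)*b/2))*exp(7^(1/3)*b/2)


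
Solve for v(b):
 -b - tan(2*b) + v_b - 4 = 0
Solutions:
 v(b) = C1 + b^2/2 + 4*b - log(cos(2*b))/2


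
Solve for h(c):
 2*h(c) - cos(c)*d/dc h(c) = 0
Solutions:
 h(c) = C1*(sin(c) + 1)/(sin(c) - 1)


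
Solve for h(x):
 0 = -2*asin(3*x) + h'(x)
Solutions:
 h(x) = C1 + 2*x*asin(3*x) + 2*sqrt(1 - 9*x^2)/3


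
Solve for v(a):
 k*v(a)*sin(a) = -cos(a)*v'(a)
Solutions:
 v(a) = C1*exp(k*log(cos(a)))


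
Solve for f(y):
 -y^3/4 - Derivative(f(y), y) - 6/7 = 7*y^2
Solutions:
 f(y) = C1 - y^4/16 - 7*y^3/3 - 6*y/7


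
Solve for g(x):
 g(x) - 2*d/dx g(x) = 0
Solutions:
 g(x) = C1*exp(x/2)


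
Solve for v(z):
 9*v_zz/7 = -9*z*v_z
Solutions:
 v(z) = C1 + C2*erf(sqrt(14)*z/2)


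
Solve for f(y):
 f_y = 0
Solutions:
 f(y) = C1


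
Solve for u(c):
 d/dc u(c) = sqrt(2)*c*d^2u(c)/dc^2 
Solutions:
 u(c) = C1 + C2*c^(sqrt(2)/2 + 1)


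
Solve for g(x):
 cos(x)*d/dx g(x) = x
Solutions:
 g(x) = C1 + Integral(x/cos(x), x)


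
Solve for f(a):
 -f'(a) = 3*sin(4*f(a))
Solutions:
 f(a) = -acos((-C1 - exp(24*a))/(C1 - exp(24*a)))/4 + pi/2
 f(a) = acos((-C1 - exp(24*a))/(C1 - exp(24*a)))/4


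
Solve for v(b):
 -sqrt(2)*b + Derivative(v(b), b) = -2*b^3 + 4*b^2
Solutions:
 v(b) = C1 - b^4/2 + 4*b^3/3 + sqrt(2)*b^2/2


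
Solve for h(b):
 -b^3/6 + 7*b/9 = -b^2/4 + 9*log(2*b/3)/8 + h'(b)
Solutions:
 h(b) = C1 - b^4/24 + b^3/12 + 7*b^2/18 - 9*b*log(b)/8 - 9*b*log(2)/8 + 9*b/8 + 9*b*log(3)/8


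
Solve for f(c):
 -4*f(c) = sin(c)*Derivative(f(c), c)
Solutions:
 f(c) = C1*(cos(c)^2 + 2*cos(c) + 1)/(cos(c)^2 - 2*cos(c) + 1)


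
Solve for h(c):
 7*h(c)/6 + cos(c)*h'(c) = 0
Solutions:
 h(c) = C1*(sin(c) - 1)^(7/12)/(sin(c) + 1)^(7/12)


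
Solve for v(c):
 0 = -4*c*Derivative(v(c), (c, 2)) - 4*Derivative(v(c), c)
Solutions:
 v(c) = C1 + C2*log(c)


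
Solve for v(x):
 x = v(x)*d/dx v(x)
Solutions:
 v(x) = -sqrt(C1 + x^2)
 v(x) = sqrt(C1 + x^2)


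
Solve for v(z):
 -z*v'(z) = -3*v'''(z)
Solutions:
 v(z) = C1 + Integral(C2*airyai(3^(2/3)*z/3) + C3*airybi(3^(2/3)*z/3), z)


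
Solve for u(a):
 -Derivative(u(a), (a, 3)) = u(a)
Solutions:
 u(a) = C3*exp(-a) + (C1*sin(sqrt(3)*a/2) + C2*cos(sqrt(3)*a/2))*exp(a/2)


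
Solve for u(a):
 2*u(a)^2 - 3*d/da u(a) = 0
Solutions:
 u(a) = -3/(C1 + 2*a)


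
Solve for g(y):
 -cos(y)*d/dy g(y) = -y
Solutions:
 g(y) = C1 + Integral(y/cos(y), y)


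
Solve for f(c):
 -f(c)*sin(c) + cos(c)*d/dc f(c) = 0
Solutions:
 f(c) = C1/cos(c)


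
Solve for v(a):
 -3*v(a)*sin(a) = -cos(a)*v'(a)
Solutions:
 v(a) = C1/cos(a)^3


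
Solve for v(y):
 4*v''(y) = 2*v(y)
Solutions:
 v(y) = C1*exp(-sqrt(2)*y/2) + C2*exp(sqrt(2)*y/2)


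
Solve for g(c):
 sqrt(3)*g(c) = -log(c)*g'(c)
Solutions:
 g(c) = C1*exp(-sqrt(3)*li(c))


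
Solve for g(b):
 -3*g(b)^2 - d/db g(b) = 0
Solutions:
 g(b) = 1/(C1 + 3*b)


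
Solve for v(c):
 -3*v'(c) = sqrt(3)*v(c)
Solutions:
 v(c) = C1*exp(-sqrt(3)*c/3)


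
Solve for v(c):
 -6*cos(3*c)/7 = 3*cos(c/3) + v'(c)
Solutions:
 v(c) = C1 - 9*sin(c/3) - 2*sin(3*c)/7


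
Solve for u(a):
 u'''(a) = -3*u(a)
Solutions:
 u(a) = C3*exp(-3^(1/3)*a) + (C1*sin(3^(5/6)*a/2) + C2*cos(3^(5/6)*a/2))*exp(3^(1/3)*a/2)


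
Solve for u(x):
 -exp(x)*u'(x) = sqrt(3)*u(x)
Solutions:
 u(x) = C1*exp(sqrt(3)*exp(-x))


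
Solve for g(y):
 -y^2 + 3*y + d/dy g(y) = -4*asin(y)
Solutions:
 g(y) = C1 + y^3/3 - 3*y^2/2 - 4*y*asin(y) - 4*sqrt(1 - y^2)


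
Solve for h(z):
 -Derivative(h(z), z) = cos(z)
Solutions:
 h(z) = C1 - sin(z)


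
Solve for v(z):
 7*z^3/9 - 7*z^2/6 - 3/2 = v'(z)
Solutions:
 v(z) = C1 + 7*z^4/36 - 7*z^3/18 - 3*z/2


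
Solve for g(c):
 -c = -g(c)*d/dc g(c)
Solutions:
 g(c) = -sqrt(C1 + c^2)
 g(c) = sqrt(C1 + c^2)


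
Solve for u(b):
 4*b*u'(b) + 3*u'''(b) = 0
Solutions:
 u(b) = C1 + Integral(C2*airyai(-6^(2/3)*b/3) + C3*airybi(-6^(2/3)*b/3), b)


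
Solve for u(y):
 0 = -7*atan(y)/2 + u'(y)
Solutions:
 u(y) = C1 + 7*y*atan(y)/2 - 7*log(y^2 + 1)/4


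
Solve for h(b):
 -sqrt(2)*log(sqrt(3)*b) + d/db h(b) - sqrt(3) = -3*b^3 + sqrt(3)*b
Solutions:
 h(b) = C1 - 3*b^4/4 + sqrt(3)*b^2/2 + sqrt(2)*b*log(b) - sqrt(2)*b + sqrt(2)*b*log(3)/2 + sqrt(3)*b


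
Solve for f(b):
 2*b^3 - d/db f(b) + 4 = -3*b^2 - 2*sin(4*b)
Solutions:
 f(b) = C1 + b^4/2 + b^3 + 4*b - cos(4*b)/2


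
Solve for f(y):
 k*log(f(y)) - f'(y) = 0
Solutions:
 li(f(y)) = C1 + k*y


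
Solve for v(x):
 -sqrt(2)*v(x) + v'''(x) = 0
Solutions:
 v(x) = C3*exp(2^(1/6)*x) + (C1*sin(2^(1/6)*sqrt(3)*x/2) + C2*cos(2^(1/6)*sqrt(3)*x/2))*exp(-2^(1/6)*x/2)


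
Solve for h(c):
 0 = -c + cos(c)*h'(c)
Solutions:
 h(c) = C1 + Integral(c/cos(c), c)


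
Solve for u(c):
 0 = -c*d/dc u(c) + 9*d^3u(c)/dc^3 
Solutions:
 u(c) = C1 + Integral(C2*airyai(3^(1/3)*c/3) + C3*airybi(3^(1/3)*c/3), c)


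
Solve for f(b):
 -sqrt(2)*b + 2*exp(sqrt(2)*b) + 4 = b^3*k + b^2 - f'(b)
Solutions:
 f(b) = C1 + b^4*k/4 + b^3/3 + sqrt(2)*b^2/2 - 4*b - sqrt(2)*exp(sqrt(2)*b)


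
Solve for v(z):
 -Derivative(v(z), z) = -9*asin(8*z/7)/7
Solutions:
 v(z) = C1 + 9*z*asin(8*z/7)/7 + 9*sqrt(49 - 64*z^2)/56


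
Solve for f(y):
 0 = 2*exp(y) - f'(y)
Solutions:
 f(y) = C1 + 2*exp(y)


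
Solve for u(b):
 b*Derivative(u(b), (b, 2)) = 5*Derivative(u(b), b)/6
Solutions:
 u(b) = C1 + C2*b^(11/6)


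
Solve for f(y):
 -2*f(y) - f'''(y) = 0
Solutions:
 f(y) = C3*exp(-2^(1/3)*y) + (C1*sin(2^(1/3)*sqrt(3)*y/2) + C2*cos(2^(1/3)*sqrt(3)*y/2))*exp(2^(1/3)*y/2)


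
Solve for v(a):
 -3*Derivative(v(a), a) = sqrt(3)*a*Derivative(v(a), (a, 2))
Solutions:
 v(a) = C1 + C2*a^(1 - sqrt(3))


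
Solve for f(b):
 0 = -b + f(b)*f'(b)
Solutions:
 f(b) = -sqrt(C1 + b^2)
 f(b) = sqrt(C1 + b^2)


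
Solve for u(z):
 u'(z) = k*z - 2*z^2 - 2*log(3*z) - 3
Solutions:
 u(z) = C1 + k*z^2/2 - 2*z^3/3 - 2*z*log(z) - z*log(9) - z


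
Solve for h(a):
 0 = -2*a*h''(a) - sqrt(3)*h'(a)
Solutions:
 h(a) = C1 + C2*a^(1 - sqrt(3)/2)


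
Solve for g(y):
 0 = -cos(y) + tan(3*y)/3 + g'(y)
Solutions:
 g(y) = C1 + log(cos(3*y))/9 + sin(y)


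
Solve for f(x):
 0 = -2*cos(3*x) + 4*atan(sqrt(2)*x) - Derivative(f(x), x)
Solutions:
 f(x) = C1 + 4*x*atan(sqrt(2)*x) - sqrt(2)*log(2*x^2 + 1) - 2*sin(3*x)/3


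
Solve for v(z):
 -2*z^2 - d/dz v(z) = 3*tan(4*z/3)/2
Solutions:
 v(z) = C1 - 2*z^3/3 + 9*log(cos(4*z/3))/8


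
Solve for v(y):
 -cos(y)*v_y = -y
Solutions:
 v(y) = C1 + Integral(y/cos(y), y)


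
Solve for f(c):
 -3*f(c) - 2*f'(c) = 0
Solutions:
 f(c) = C1*exp(-3*c/2)


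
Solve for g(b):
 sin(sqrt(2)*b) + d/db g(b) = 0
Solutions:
 g(b) = C1 + sqrt(2)*cos(sqrt(2)*b)/2


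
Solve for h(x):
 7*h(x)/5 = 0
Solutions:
 h(x) = 0


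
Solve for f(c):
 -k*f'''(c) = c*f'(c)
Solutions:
 f(c) = C1 + Integral(C2*airyai(c*(-1/k)^(1/3)) + C3*airybi(c*(-1/k)^(1/3)), c)


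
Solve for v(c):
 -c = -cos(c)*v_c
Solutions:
 v(c) = C1 + Integral(c/cos(c), c)


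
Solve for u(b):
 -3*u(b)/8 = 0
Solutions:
 u(b) = 0


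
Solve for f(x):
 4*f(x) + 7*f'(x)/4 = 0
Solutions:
 f(x) = C1*exp(-16*x/7)


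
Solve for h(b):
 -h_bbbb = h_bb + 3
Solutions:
 h(b) = C1 + C2*b + C3*sin(b) + C4*cos(b) - 3*b^2/2


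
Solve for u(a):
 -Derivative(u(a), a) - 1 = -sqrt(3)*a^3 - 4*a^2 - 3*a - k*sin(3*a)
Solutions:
 u(a) = C1 + sqrt(3)*a^4/4 + 4*a^3/3 + 3*a^2/2 - a - k*cos(3*a)/3


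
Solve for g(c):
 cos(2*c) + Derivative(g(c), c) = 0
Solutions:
 g(c) = C1 - sin(2*c)/2


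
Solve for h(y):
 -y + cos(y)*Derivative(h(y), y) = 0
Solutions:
 h(y) = C1 + Integral(y/cos(y), y)


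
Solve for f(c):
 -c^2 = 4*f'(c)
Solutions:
 f(c) = C1 - c^3/12


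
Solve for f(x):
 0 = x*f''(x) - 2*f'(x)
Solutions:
 f(x) = C1 + C2*x^3


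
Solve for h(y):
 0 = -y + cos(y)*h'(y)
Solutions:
 h(y) = C1 + Integral(y/cos(y), y)


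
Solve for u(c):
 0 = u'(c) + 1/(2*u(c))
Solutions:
 u(c) = -sqrt(C1 - c)
 u(c) = sqrt(C1 - c)


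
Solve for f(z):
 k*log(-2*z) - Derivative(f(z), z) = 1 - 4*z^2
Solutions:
 f(z) = C1 + k*z*log(-z) + 4*z^3/3 + z*(-k + k*log(2) - 1)


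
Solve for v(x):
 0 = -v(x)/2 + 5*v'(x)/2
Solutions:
 v(x) = C1*exp(x/5)


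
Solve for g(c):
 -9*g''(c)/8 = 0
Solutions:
 g(c) = C1 + C2*c


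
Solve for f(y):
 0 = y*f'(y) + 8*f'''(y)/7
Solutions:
 f(y) = C1 + Integral(C2*airyai(-7^(1/3)*y/2) + C3*airybi(-7^(1/3)*y/2), y)


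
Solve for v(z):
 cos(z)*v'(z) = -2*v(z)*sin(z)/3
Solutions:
 v(z) = C1*cos(z)^(2/3)


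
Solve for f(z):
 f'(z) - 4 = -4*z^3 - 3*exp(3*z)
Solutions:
 f(z) = C1 - z^4 + 4*z - exp(3*z)


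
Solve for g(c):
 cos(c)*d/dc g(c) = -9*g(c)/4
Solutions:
 g(c) = C1*(sin(c) - 1)^(9/8)/(sin(c) + 1)^(9/8)


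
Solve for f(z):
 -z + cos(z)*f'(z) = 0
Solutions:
 f(z) = C1 + Integral(z/cos(z), z)


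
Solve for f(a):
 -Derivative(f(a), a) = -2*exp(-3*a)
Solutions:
 f(a) = C1 - 2*exp(-3*a)/3


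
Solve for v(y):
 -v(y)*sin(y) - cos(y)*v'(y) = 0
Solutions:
 v(y) = C1*cos(y)


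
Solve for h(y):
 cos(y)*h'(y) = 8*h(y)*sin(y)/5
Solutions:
 h(y) = C1/cos(y)^(8/5)


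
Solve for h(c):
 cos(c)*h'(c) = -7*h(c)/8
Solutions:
 h(c) = C1*(sin(c) - 1)^(7/16)/(sin(c) + 1)^(7/16)


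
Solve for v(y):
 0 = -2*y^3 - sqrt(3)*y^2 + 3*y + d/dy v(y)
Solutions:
 v(y) = C1 + y^4/2 + sqrt(3)*y^3/3 - 3*y^2/2


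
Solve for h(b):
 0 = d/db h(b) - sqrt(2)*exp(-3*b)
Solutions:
 h(b) = C1 - sqrt(2)*exp(-3*b)/3


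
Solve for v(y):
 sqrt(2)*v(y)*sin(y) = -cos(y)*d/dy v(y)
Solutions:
 v(y) = C1*cos(y)^(sqrt(2))


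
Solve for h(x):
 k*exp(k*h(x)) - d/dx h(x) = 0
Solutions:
 h(x) = Piecewise((log(-1/(C1*k + k^2*x))/k, Ne(k, 0)), (nan, True))
 h(x) = Piecewise((C1 + k*x, Eq(k, 0)), (nan, True))


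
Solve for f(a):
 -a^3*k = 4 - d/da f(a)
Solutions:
 f(a) = C1 + a^4*k/4 + 4*a


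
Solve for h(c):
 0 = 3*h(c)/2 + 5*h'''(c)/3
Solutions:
 h(c) = C3*exp(-30^(2/3)*c/10) + (C1*sin(3*10^(2/3)*3^(1/6)*c/20) + C2*cos(3*10^(2/3)*3^(1/6)*c/20))*exp(30^(2/3)*c/20)


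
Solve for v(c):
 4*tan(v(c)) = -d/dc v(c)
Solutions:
 v(c) = pi - asin(C1*exp(-4*c))
 v(c) = asin(C1*exp(-4*c))


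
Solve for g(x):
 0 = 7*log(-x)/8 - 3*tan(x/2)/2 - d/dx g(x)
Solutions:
 g(x) = C1 + 7*x*log(-x)/8 - 7*x/8 + 3*log(cos(x/2))


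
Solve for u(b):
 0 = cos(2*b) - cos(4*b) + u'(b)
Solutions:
 u(b) = C1 - sin(2*b)/2 + sin(4*b)/4


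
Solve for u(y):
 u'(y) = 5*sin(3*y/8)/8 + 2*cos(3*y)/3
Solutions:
 u(y) = C1 + 2*sin(3*y)/9 - 5*cos(3*y/8)/3


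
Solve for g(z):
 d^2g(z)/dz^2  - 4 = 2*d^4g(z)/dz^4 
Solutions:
 g(z) = C1 + C2*z + C3*exp(-sqrt(2)*z/2) + C4*exp(sqrt(2)*z/2) + 2*z^2


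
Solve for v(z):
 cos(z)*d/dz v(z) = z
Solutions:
 v(z) = C1 + Integral(z/cos(z), z)


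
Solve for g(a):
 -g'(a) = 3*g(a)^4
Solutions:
 g(a) = (-3^(2/3) - 3*3^(1/6)*I)*(1/(C1 + 3*a))^(1/3)/6
 g(a) = (-3^(2/3) + 3*3^(1/6)*I)*(1/(C1 + 3*a))^(1/3)/6
 g(a) = (1/(C1 + 9*a))^(1/3)


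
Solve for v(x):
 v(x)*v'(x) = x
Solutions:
 v(x) = -sqrt(C1 + x^2)
 v(x) = sqrt(C1 + x^2)


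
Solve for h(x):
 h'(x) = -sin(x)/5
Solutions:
 h(x) = C1 + cos(x)/5


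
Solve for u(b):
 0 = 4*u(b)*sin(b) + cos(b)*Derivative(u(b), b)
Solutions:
 u(b) = C1*cos(b)^4


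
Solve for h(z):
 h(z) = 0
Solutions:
 h(z) = 0


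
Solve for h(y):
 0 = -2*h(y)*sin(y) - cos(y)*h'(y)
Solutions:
 h(y) = C1*cos(y)^2


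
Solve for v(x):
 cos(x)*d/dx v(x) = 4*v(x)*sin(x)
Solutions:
 v(x) = C1/cos(x)^4


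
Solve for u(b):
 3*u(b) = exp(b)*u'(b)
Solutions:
 u(b) = C1*exp(-3*exp(-b))


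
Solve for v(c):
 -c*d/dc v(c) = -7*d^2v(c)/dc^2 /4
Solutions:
 v(c) = C1 + C2*erfi(sqrt(14)*c/7)


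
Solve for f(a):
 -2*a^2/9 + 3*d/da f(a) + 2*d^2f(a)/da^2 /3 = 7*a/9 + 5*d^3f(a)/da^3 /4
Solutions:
 f(a) = C1 + C2*exp(2*a*(2 - sqrt(139))/15) + C3*exp(2*a*(2 + sqrt(139))/15) + 2*a^3/81 + 55*a^2/486 + 25*a/2187


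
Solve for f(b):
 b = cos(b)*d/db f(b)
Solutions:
 f(b) = C1 + Integral(b/cos(b), b)


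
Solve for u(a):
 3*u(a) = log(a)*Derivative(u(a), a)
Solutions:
 u(a) = C1*exp(3*li(a))


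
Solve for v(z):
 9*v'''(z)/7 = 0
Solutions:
 v(z) = C1 + C2*z + C3*z^2


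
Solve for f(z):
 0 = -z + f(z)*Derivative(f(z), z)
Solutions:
 f(z) = -sqrt(C1 + z^2)
 f(z) = sqrt(C1 + z^2)


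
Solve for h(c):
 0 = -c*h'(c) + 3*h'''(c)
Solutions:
 h(c) = C1 + Integral(C2*airyai(3^(2/3)*c/3) + C3*airybi(3^(2/3)*c/3), c)


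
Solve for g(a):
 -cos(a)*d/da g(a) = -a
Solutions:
 g(a) = C1 + Integral(a/cos(a), a)


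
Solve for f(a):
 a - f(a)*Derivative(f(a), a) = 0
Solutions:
 f(a) = -sqrt(C1 + a^2)
 f(a) = sqrt(C1 + a^2)


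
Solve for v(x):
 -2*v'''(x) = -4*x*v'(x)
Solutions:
 v(x) = C1 + Integral(C2*airyai(2^(1/3)*x) + C3*airybi(2^(1/3)*x), x)


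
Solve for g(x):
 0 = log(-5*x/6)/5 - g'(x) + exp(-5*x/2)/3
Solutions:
 g(x) = C1 + x*log(-x)/5 + x*(-log(6) - 1 + log(5))/5 - 2*exp(-5*x/2)/15


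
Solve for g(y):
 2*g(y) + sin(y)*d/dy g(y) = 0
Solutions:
 g(y) = C1*(cos(y) + 1)/(cos(y) - 1)


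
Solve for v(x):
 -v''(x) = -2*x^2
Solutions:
 v(x) = C1 + C2*x + x^4/6


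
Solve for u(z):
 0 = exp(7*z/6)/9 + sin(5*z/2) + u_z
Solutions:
 u(z) = C1 - 2*exp(7*z/6)/21 + 2*cos(5*z/2)/5


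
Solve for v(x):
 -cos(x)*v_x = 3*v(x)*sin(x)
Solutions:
 v(x) = C1*cos(x)^3


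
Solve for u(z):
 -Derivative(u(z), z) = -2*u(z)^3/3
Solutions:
 u(z) = -sqrt(6)*sqrt(-1/(C1 + 2*z))/2
 u(z) = sqrt(6)*sqrt(-1/(C1 + 2*z))/2


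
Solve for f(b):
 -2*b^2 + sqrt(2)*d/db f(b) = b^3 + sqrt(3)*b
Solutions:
 f(b) = C1 + sqrt(2)*b^4/8 + sqrt(2)*b^3/3 + sqrt(6)*b^2/4


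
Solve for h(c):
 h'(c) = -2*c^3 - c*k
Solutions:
 h(c) = C1 - c^4/2 - c^2*k/2


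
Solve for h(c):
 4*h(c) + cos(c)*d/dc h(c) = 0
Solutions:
 h(c) = C1*(sin(c)^2 - 2*sin(c) + 1)/(sin(c)^2 + 2*sin(c) + 1)


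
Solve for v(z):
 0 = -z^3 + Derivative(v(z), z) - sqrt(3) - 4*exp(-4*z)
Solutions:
 v(z) = C1 + z^4/4 + sqrt(3)*z - exp(-4*z)


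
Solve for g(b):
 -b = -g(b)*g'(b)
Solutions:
 g(b) = -sqrt(C1 + b^2)
 g(b) = sqrt(C1 + b^2)


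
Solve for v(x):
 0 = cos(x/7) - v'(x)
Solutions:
 v(x) = C1 + 7*sin(x/7)


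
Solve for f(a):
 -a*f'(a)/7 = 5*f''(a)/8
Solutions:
 f(a) = C1 + C2*erf(2*sqrt(35)*a/35)


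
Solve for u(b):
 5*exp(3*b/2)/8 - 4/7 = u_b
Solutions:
 u(b) = C1 - 4*b/7 + 5*exp(3*b/2)/12


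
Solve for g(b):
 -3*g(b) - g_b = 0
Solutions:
 g(b) = C1*exp(-3*b)


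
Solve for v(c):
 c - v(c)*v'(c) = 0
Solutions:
 v(c) = -sqrt(C1 + c^2)
 v(c) = sqrt(C1 + c^2)


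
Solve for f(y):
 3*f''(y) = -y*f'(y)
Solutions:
 f(y) = C1 + C2*erf(sqrt(6)*y/6)


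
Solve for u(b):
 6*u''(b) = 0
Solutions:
 u(b) = C1 + C2*b


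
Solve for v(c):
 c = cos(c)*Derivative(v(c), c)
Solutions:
 v(c) = C1 + Integral(c/cos(c), c)


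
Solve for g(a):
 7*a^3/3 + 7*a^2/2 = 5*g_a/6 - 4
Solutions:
 g(a) = C1 + 7*a^4/10 + 7*a^3/5 + 24*a/5


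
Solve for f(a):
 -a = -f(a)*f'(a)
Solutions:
 f(a) = -sqrt(C1 + a^2)
 f(a) = sqrt(C1 + a^2)


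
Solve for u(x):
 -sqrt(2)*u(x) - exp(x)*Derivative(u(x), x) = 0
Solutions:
 u(x) = C1*exp(sqrt(2)*exp(-x))


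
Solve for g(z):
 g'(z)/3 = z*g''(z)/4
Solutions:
 g(z) = C1 + C2*z^(7/3)


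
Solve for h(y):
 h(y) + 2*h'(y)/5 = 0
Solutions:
 h(y) = C1*exp(-5*y/2)


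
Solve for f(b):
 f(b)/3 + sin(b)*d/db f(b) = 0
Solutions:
 f(b) = C1*(cos(b) + 1)^(1/6)/(cos(b) - 1)^(1/6)


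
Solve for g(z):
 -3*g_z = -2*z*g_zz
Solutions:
 g(z) = C1 + C2*z^(5/2)


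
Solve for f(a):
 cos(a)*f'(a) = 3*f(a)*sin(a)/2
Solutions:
 f(a) = C1/cos(a)^(3/2)


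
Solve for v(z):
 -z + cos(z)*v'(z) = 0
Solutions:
 v(z) = C1 + Integral(z/cos(z), z)


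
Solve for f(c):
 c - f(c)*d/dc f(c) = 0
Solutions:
 f(c) = -sqrt(C1 + c^2)
 f(c) = sqrt(C1 + c^2)


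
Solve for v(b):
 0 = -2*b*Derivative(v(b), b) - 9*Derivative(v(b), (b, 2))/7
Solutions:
 v(b) = C1 + C2*erf(sqrt(7)*b/3)


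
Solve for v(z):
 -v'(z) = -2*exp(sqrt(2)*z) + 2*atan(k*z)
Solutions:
 v(z) = C1 - 2*Piecewise((z*atan(k*z) - log(k^2*z^2 + 1)/(2*k), Ne(k, 0)), (0, True)) + sqrt(2)*exp(sqrt(2)*z)


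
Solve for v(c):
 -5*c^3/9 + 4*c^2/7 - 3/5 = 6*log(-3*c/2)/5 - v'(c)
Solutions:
 v(c) = C1 + 5*c^4/36 - 4*c^3/21 + 6*c*log(-c)/5 + 3*c*(-2*log(2) - 1 + 2*log(3))/5


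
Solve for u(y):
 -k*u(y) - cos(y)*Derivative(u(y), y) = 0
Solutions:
 u(y) = C1*exp(k*(log(sin(y) - 1) - log(sin(y) + 1))/2)


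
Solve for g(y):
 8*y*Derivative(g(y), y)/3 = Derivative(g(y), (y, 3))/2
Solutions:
 g(y) = C1 + Integral(C2*airyai(2*2^(1/3)*3^(2/3)*y/3) + C3*airybi(2*2^(1/3)*3^(2/3)*y/3), y)


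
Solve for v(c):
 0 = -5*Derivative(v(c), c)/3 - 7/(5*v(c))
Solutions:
 v(c) = -sqrt(C1 - 42*c)/5
 v(c) = sqrt(C1 - 42*c)/5


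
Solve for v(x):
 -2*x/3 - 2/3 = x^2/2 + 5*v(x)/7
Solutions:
 v(x) = -7*x^2/10 - 14*x/15 - 14/15


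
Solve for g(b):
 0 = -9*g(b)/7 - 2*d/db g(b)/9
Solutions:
 g(b) = C1*exp(-81*b/14)


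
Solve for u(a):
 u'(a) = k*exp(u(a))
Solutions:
 u(a) = log(-1/(C1 + a*k))


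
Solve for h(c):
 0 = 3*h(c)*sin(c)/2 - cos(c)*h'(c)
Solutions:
 h(c) = C1/cos(c)^(3/2)


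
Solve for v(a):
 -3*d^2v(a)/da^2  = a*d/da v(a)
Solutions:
 v(a) = C1 + C2*erf(sqrt(6)*a/6)
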